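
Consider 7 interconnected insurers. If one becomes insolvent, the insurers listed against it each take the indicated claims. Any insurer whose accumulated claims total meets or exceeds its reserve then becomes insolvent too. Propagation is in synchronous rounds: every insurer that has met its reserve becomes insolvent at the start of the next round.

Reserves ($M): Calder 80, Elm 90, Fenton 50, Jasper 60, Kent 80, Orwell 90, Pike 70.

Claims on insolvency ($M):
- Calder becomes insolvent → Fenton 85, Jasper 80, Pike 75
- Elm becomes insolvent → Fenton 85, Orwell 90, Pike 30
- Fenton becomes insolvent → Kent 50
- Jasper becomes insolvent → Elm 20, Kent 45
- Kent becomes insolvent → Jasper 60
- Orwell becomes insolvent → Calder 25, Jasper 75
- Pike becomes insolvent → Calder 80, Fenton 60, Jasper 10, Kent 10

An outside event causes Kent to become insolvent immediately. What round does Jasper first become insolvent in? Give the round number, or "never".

2

Round 1 — Kent becomes insolvent (initial).
  Jasper: +60 → 60 ≥ 60
Round 2 — Jasper becomes insolvent.
  Elm: +20 → 20 < 90
No further insolvencies.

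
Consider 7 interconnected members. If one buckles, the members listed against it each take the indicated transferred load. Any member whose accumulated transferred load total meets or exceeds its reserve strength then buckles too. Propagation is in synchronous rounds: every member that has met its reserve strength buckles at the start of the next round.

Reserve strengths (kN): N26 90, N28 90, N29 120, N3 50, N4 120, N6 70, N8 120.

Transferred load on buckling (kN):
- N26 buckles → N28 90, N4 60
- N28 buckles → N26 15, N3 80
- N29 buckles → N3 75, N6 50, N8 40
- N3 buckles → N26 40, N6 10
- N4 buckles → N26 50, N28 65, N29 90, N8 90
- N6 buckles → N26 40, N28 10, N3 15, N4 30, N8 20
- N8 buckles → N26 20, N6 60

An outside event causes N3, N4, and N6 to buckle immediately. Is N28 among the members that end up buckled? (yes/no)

yes

Round 1 — N3, N4, N6 buckle (initial).
  N26: +40+50+40 → 130 ≥ 90
  N28: +65+10 → 75 < 90
  N29: +90 → 90 < 120
  N8: +90+20 → 110 < 120
Round 2 — N26 buckles.
  N28: +90 → 165 ≥ 90
Round 3 — N28 buckles.
No further bucklings.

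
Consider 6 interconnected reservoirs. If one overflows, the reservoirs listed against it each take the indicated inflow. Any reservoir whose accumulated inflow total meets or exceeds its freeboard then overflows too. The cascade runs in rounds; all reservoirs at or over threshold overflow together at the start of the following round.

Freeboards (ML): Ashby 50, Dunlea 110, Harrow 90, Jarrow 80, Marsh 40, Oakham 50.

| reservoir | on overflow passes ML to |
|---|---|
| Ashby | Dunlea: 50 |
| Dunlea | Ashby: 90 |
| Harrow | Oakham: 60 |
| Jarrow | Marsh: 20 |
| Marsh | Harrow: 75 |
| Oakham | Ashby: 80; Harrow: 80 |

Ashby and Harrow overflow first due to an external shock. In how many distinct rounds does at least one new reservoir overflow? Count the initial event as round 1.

2

Round 1 — Ashby, Harrow overflow (initial).
  Dunlea: +50 → 50 < 110
  Oakham: +60 → 60 ≥ 50
Round 2 — Oakham overflows.
No further overflows.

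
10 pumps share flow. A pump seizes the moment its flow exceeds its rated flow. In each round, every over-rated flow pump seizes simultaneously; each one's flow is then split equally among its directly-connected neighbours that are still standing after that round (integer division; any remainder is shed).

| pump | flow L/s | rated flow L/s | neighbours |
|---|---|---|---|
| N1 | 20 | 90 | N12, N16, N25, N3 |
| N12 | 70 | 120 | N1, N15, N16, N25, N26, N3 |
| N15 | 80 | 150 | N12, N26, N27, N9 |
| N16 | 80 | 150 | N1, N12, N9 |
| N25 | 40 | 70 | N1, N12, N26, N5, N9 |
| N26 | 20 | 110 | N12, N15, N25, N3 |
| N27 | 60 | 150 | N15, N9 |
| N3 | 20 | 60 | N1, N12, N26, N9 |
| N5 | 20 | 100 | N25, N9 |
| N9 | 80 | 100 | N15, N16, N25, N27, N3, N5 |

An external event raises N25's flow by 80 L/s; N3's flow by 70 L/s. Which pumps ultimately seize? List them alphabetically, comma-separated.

N25, N3, N9

Round 1 — N25 at 120 > 70; N3 at 90 > 60. N25, N3 seize.
  N25 sheds 120 L/s to N1, N12, N26, N5, N9: 24 each.
    N1: 20+24 = 44 ≤ 90
    N12: 70+24 = 94 ≤ 120
    N26: 20+24 = 44 ≤ 110
    N5: 20+24 = 44 ≤ 100
    N9: 80+24 = 104 > 100
  N3 sheds 90 L/s to N1, N12, N26, N9: 22 each (2 lost).
    N1: 44+22 = 66 ≤ 90
    N12: 94+22 = 116 ≤ 120
    N26: 44+22 = 66 ≤ 110
    N9: 104+22 = 126 > 100
Round 2 — N9 seizes.
  N9 sheds 126 L/s to N15, N16, N27, N5: 31 each (2 lost).
    N15: 80+31 = 111 ≤ 150
    N16: 80+31 = 111 ≤ 150
    N27: 60+31 = 91 ≤ 150
    N5: 44+31 = 75 ≤ 100
No further seizures.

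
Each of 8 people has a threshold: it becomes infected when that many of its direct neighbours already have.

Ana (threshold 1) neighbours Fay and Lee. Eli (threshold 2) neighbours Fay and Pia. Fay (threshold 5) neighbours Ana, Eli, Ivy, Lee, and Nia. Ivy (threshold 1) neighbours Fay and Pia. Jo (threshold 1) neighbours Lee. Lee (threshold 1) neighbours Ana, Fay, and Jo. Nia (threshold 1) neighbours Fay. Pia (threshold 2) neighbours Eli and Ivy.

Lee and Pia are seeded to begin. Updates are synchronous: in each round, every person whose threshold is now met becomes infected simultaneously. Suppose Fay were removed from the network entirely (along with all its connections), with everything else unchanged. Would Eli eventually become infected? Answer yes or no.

With Fay removed:
Round 1 — Lee, Pia become infected (initial).
Round 2 — checking thresholds:
  Ana: 1 of 1 neighbours ≥ 1, becomes infected.
  Eli: 1 of 1 neighbours < 2, below threshold.
  Ivy: 1 of 1 neighbours ≥ 1, becomes infected.
  Jo: 1 of 1 neighbours ≥ 1, becomes infected.
Round 3 — no new infections; cascade stops.

no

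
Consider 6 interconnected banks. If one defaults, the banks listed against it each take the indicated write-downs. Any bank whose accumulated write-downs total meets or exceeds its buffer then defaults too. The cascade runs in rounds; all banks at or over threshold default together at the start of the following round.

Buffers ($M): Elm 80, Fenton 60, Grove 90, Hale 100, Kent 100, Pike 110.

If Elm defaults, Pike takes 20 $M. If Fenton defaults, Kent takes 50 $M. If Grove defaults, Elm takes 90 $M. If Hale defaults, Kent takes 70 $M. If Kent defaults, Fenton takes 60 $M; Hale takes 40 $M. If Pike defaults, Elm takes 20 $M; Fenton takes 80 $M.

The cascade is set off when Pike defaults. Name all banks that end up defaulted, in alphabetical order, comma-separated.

Round 1 — Pike defaults (initial).
  Elm: +20 → 20 < 80
  Fenton: +80 → 80 ≥ 60
Round 2 — Fenton defaults.
  Kent: +50 → 50 < 100
No further defaults.

Fenton, Pike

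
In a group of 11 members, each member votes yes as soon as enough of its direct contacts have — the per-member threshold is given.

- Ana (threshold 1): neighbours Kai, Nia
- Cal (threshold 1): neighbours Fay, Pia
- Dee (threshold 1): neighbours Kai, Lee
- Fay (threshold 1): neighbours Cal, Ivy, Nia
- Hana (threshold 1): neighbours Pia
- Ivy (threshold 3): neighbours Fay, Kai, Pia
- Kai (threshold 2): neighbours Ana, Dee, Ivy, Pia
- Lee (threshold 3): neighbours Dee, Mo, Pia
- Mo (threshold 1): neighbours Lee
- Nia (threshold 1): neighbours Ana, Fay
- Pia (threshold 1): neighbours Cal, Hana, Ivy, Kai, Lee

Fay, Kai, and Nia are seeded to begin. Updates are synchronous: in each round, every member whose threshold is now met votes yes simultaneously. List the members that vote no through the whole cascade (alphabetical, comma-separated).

Lee, Mo

Round 1 — Fay, Kai, Nia vote yes (initial).
Round 2 — checking thresholds:
  Ana: 2 of 2 neighbours ≥ 1, votes yes.
  Cal: 1 of 2 neighbours ≥ 1, votes yes.
  Dee: 1 of 2 neighbours ≥ 1, votes yes.
  Ivy: 2 of 3 neighbours < 3, below threshold.
  Pia: 1 of 5 neighbours ≥ 1, votes yes.
Round 3 — checking thresholds:
  Hana: 1 of 1 neighbours ≥ 1, votes yes.
  Ivy: 3 of 3 neighbours ≥ 3, votes yes.
  Lee: 2 of 3 neighbours < 3, below threshold.
Round 4 — no new yes votes; cascade stops.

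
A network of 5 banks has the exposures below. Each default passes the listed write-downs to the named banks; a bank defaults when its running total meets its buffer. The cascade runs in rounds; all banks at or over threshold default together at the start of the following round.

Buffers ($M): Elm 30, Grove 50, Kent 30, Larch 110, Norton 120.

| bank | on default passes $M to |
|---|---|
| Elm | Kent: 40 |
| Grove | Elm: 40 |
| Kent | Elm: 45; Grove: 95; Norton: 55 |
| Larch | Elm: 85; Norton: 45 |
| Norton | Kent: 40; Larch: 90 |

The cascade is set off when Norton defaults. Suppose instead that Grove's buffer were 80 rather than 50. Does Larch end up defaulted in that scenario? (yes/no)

With Grove's buffer at 80:
Round 1 — Norton defaults (initial).
  Kent: +40 → 40 ≥ 30
  Larch: +90 → 90 < 110
Round 2 — Kent defaults.
  Elm: +45 → 45 ≥ 30
  Grove: +95 → 95 ≥ 80
Round 3 — Elm, Grove default.
No further defaults.

no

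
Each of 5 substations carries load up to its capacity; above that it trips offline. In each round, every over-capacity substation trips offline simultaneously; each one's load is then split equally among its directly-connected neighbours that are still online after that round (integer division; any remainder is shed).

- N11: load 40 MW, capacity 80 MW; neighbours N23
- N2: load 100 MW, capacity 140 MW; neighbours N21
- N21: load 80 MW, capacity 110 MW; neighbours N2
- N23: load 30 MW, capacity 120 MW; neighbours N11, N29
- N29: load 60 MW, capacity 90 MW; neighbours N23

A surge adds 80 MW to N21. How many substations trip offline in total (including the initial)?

2

Round 1 — N21 at 160 > 110. N21 trips offline.
  N21 sheds 160 MW to N2: 160 each.
    N2: 100+160 = 260 > 140
Round 2 — N2 trips offline.
  N2 sheds 260 MW: no online neighbours, lost.
No further trips.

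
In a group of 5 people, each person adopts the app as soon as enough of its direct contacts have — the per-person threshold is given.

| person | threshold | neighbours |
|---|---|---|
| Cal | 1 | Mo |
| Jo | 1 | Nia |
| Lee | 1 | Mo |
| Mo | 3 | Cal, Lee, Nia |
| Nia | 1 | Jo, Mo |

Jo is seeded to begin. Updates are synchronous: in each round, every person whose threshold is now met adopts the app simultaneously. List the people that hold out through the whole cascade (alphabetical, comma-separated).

Round 1 — Jo adopts the app (initial).
Round 2 — checking thresholds:
  Nia: 1 of 2 neighbours ≥ 1, adopts the app.
Round 3 — no new adoptions; cascade stops.

Cal, Lee, Mo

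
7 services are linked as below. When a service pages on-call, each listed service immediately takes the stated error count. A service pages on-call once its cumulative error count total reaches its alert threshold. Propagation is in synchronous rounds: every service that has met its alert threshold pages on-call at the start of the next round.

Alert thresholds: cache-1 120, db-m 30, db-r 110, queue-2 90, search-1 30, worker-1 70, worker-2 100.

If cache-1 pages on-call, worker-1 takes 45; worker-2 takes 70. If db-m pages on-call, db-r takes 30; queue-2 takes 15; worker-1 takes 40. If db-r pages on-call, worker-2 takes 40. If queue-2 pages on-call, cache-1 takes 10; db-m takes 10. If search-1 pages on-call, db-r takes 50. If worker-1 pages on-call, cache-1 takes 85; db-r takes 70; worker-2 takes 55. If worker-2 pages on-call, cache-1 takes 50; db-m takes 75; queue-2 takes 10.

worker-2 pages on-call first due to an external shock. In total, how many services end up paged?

Round 1 — worker-2 pages on-call (initial).
  cache-1: +50 → 50 < 120
  db-m: +75 → 75 ≥ 30
  queue-2: +10 → 10 < 90
Round 2 — db-m pages on-call.
  db-r: +30 → 30 < 110
  queue-2: +15 → 25 < 90
  worker-1: +40 → 40 < 70
No further pages.

2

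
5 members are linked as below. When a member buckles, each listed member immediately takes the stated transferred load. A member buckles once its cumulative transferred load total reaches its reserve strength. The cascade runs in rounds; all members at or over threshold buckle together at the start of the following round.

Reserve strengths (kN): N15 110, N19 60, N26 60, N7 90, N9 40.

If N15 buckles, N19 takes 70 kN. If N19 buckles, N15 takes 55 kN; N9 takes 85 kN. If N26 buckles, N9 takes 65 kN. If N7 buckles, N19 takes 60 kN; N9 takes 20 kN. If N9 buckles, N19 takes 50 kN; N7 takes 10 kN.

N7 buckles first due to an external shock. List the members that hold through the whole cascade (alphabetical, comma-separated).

Round 1 — N7 buckles (initial).
  N19: +60 → 60 ≥ 60
  N9: +20 → 20 < 40
Round 2 — N19 buckles.
  N15: +55 → 55 < 110
  N9: +85 → 105 ≥ 40
Round 3 — N9 buckles.
No further bucklings.

N15, N26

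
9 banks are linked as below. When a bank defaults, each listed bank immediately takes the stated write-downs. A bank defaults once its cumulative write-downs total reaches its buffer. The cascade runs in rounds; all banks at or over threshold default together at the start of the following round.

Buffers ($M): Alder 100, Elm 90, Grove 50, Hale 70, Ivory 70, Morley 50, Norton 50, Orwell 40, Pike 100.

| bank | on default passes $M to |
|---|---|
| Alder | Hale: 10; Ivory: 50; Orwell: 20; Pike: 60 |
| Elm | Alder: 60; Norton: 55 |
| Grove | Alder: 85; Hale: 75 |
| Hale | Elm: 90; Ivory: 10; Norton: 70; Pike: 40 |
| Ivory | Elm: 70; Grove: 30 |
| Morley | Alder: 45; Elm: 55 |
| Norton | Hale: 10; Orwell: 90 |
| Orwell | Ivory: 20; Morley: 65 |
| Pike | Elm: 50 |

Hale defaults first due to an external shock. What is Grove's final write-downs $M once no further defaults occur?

30

Round 1 — Hale defaults (initial).
  Elm: +90 → 90 ≥ 90
  Ivory: +10 → 10 < 70
  Norton: +70 → 70 ≥ 50
  Pike: +40 → 40 < 100
Round 2 — Elm, Norton default.
  Alder: +60 → 60 < 100
  Orwell: +90 → 90 ≥ 40
Round 3 — Orwell defaults.
  Ivory: +20 → 30 < 70
  Morley: +65 → 65 ≥ 50
Round 4 — Morley defaults.
  Alder: +45 → 105 ≥ 100
Round 5 — Alder defaults.
  Ivory: +50 → 80 ≥ 70
  Pike: +60 → 100 ≥ 100
Round 6 — Ivory, Pike default.
  Grove: +30 → 30 < 50
No further defaults.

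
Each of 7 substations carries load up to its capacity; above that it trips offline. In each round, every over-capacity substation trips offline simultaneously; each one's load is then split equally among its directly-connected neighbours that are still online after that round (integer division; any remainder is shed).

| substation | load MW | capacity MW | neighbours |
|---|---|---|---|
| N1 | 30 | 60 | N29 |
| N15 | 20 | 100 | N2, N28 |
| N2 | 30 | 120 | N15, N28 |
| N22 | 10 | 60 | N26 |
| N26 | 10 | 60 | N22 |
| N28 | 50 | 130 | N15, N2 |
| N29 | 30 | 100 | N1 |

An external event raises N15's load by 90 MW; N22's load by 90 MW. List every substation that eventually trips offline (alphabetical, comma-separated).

Round 1 — N15 at 110 > 100; N22 at 100 > 60. N15, N22 trip offline.
  N15 sheds 110 MW to N2, N28: 55 each.
    N2: 30+55 = 85 ≤ 120
    N28: 50+55 = 105 ≤ 130
  N22 sheds 100 MW to N26: 100 each.
    N26: 10+100 = 110 > 60
Round 2 — N26 trips offline.
  N26 sheds 110 MW: no online neighbours, lost.
No further trips.

N15, N22, N26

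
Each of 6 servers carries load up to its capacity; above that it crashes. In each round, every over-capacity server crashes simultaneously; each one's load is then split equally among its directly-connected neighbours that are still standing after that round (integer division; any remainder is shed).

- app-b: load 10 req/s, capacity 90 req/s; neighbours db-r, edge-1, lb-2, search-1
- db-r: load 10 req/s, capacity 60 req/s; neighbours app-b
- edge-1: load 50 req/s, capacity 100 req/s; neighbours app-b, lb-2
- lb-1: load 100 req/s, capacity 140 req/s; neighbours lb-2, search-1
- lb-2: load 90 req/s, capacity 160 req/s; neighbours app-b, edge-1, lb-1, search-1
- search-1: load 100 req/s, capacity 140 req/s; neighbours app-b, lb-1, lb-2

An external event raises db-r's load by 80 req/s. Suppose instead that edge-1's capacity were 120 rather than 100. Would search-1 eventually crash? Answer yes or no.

With edge-1's capacity at 120:
Round 1 — db-r at 90 > 60. db-r crashes.
  db-r sheds 90 req/s to app-b: 90 each.
    app-b: 10+90 = 100 > 90
Round 2 — app-b crashes.
  app-b sheds 100 req/s to edge-1, lb-2, search-1: 33 each (1 lost).
    edge-1: 50+33 = 83 ≤ 120
    lb-2: 90+33 = 123 ≤ 160
    search-1: 100+33 = 133 ≤ 140
No further crashes.

no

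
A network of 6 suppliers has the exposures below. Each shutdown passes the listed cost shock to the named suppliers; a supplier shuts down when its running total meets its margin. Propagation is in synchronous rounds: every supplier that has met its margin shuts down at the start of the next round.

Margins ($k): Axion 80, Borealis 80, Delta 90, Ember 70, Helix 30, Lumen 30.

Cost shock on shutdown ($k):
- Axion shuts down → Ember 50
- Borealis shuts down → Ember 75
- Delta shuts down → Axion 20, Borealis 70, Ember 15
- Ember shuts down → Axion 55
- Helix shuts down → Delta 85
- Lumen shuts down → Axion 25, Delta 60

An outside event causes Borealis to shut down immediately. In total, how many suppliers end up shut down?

Round 1 — Borealis shuts down (initial).
  Ember: +75 → 75 ≥ 70
Round 2 — Ember shuts down.
  Axion: +55 → 55 < 80
No further shutdowns.

2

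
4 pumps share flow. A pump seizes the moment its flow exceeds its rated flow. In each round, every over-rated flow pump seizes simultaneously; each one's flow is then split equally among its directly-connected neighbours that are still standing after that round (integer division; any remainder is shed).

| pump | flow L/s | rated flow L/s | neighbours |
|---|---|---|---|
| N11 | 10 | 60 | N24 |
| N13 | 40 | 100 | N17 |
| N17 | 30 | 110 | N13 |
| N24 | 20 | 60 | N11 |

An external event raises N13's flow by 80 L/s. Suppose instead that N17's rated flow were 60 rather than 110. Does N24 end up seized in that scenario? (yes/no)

With N17's rated flow at 60:
Round 1 — N13 at 120 > 100. N13 seizes.
  N13 sheds 120 L/s to N17: 120 each.
    N17: 30+120 = 150 > 60
Round 2 — N17 seizes.
  N17 sheds 150 L/s: no online neighbours, lost.
No further seizures.

no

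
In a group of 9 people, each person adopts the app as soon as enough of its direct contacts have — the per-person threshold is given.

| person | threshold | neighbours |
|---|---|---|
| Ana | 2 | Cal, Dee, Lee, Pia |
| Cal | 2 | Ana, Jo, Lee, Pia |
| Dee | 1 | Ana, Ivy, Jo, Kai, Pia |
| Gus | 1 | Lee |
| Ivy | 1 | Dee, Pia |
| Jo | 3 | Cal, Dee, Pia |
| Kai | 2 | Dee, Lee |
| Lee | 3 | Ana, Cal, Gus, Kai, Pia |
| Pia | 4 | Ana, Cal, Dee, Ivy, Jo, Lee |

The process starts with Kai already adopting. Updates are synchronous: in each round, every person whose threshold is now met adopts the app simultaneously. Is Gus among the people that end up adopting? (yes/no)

no

Round 1 — Kai adopts the app (initial).
Round 2 — checking thresholds:
  Dee: 1 of 5 neighbours ≥ 1, adopts the app.
  Lee: 1 of 5 neighbours < 3, not yet.
Round 3 — checking thresholds:
  Ana: 1 of 4 neighbours < 2, not yet.
  Ivy: 1 of 2 neighbours ≥ 1, adopts the app.
  Jo: 1 of 3 neighbours < 3, not yet.
  Lee: 1 of 5 neighbours < 3, not yet.
  Pia: 1 of 6 neighbours < 4, not yet.
Round 4 — no new adoptions; cascade stops.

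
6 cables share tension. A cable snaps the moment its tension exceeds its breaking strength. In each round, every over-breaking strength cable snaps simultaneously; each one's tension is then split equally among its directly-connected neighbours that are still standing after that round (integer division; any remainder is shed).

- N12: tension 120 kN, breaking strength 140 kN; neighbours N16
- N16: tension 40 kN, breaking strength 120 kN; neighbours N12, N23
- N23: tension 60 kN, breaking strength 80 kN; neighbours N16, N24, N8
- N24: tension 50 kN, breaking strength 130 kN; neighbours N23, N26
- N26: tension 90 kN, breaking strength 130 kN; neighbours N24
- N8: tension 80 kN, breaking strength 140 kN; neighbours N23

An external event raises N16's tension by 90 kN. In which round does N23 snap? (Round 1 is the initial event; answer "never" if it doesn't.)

2

Round 1 — N16 at 130 > 120. N16 snaps.
  N16 sheds 130 kN to N12, N23: 65 each.
    N12: 120+65 = 185 > 140
    N23: 60+65 = 125 > 80
Round 2 — N12, N23 snap.
  N12 sheds 185 kN: no online neighbours, lost.
  N23 sheds 125 kN to N24, N8: 62 each (1 lost).
    N24: 50+62 = 112 ≤ 130
    N8: 80+62 = 142 > 140
Round 3 — N8 snaps.
  N8 sheds 142 kN: no online neighbours, lost.
No further breaks.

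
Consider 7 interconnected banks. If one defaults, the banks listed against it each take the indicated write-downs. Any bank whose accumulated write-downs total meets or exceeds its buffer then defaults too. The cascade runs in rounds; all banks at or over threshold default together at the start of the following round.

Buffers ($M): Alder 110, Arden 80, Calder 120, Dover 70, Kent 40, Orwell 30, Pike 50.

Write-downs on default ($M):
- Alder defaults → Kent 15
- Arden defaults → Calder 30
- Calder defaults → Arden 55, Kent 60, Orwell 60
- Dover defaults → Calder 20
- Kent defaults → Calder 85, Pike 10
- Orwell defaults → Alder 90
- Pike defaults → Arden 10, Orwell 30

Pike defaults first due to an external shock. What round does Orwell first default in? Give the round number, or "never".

Round 1 — Pike defaults (initial).
  Arden: +10 → 10 < 80
  Orwell: +30 → 30 ≥ 30
Round 2 — Orwell defaults.
  Alder: +90 → 90 < 110
No further defaults.

2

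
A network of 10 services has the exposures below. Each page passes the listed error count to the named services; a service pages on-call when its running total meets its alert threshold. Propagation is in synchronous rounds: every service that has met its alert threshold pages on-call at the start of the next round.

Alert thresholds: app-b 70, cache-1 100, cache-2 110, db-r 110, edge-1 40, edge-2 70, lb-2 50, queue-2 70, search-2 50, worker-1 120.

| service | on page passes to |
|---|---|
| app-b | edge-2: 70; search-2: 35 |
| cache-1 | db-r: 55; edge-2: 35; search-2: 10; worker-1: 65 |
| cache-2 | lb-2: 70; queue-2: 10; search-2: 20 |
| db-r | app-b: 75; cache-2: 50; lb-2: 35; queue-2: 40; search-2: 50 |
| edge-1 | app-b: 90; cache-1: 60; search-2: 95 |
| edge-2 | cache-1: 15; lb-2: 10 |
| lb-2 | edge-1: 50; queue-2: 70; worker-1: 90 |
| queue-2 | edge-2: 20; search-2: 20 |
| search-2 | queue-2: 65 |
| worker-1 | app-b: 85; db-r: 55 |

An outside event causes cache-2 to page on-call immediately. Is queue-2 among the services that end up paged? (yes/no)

yes

Round 1 — cache-2 pages on-call (initial).
  lb-2: +70 → 70 ≥ 50
  queue-2: +10 → 10 < 70
  search-2: +20 → 20 < 50
Round 2 — lb-2 pages on-call.
  edge-1: +50 → 50 ≥ 40
  queue-2: +70 → 80 ≥ 70
  worker-1: +90 → 90 < 120
Round 3 — edge-1, queue-2 page on-call.
  app-b: +90 → 90 ≥ 70
  cache-1: +60 → 60 < 100
  edge-2: +20 → 20 < 70
  search-2: +95+20 → 135 ≥ 50
Round 4 — app-b, search-2 page on-call.
  edge-2: +70 → 90 ≥ 70
Round 5 — edge-2 pages on-call.
  cache-1: +15 → 75 < 100
No further pages.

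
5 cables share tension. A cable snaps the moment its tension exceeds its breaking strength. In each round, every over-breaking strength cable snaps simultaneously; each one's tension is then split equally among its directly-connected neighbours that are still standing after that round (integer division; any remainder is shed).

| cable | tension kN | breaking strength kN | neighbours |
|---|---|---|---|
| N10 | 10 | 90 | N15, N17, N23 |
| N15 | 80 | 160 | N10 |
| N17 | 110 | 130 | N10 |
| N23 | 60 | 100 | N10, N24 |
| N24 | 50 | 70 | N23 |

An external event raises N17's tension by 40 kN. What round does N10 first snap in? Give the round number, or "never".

2

Round 1 — N17 at 150 > 130. N17 snaps.
  N17 sheds 150 kN to N10: 150 each.
    N10: 10+150 = 160 > 90
Round 2 — N10 snaps.
  N10 sheds 160 kN to N15, N23: 80 each.
    N15: 80+80 = 160 ≤ 160
    N23: 60+80 = 140 > 100
Round 3 — N23 snaps.
  N23 sheds 140 kN to N24: 140 each.
    N24: 50+140 = 190 > 70
Round 4 — N24 snaps.
  N24 sheds 190 kN: no online neighbours, lost.
No further breaks.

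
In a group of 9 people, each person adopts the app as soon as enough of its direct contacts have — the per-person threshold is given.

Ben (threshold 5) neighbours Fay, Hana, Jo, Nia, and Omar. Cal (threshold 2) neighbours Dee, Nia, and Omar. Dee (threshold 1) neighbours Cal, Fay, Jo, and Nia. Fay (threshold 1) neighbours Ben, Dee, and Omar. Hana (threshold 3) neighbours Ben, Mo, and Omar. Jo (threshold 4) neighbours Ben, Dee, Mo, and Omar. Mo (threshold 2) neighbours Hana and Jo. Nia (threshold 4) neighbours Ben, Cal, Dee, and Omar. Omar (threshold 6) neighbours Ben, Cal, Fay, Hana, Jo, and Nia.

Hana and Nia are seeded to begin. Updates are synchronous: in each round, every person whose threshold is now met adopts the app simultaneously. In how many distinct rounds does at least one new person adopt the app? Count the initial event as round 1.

3

Round 1 — Hana, Nia adopt the app (initial).
Round 2 — checking thresholds:
  Ben: 2 of 5 neighbours < 5, below threshold.
  Cal: 1 of 3 neighbours < 2, below threshold.
  Dee: 1 of 4 neighbours ≥ 1, adopts the app.
  Mo: 1 of 2 neighbours < 2, below threshold.
  Omar: 2 of 6 neighbours < 6, below threshold.
Round 3 — checking thresholds:
  Ben: 2 of 5 neighbours < 5, below threshold.
  Cal: 2 of 3 neighbours ≥ 2, adopts the app.
  Fay: 1 of 3 neighbours ≥ 1, adopts the app.
  Jo: 1 of 4 neighbours < 4, below threshold.
  Mo: 1 of 2 neighbours < 2, below threshold.
  Omar: 2 of 6 neighbours < 6, below threshold.
Round 4 — no new adoptions; cascade stops.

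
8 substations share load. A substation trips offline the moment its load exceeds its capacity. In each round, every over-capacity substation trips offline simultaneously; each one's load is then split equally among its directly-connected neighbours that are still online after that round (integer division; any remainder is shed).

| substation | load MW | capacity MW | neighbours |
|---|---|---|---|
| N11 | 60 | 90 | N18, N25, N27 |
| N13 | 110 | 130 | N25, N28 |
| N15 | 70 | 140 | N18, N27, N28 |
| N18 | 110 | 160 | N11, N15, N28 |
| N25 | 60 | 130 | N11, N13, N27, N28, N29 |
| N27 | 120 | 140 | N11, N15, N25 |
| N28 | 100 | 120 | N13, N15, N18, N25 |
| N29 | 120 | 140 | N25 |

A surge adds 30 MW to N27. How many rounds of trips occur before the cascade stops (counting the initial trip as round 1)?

Round 1 — N27 at 150 > 140. N27 trips offline.
  N27 sheds 150 MW to N11, N15, N25: 50 each.
    N11: 60+50 = 110 > 90
    N15: 70+50 = 120 ≤ 140
    N25: 60+50 = 110 ≤ 130
Round 2 — N11 trips offline.
  N11 sheds 110 MW to N18, N25: 55 each.
    N18: 110+55 = 165 > 160
    N25: 110+55 = 165 > 130
Round 3 — N18, N25 trip offline.
  N18 sheds 165 MW to N15, N28: 82 each (1 lost).
    N15: 120+82 = 202 > 140
    N28: 100+82 = 182 > 120
  N25 sheds 165 MW to N13, N28, N29: 55 each.
    N13: 110+55 = 165 > 130
    N28: 182+55 = 237 > 120
    N29: 120+55 = 175 > 140
Round 4 — N13, N15, N28, N29 trip offline.
  N13 sheds 165 MW: no online neighbours, lost.
  N15 sheds 202 MW: no online neighbours, lost.
  N28 sheds 237 MW: no online neighbours, lost.
  N29 sheds 175 MW: no online neighbours, lost.
No further trips.

4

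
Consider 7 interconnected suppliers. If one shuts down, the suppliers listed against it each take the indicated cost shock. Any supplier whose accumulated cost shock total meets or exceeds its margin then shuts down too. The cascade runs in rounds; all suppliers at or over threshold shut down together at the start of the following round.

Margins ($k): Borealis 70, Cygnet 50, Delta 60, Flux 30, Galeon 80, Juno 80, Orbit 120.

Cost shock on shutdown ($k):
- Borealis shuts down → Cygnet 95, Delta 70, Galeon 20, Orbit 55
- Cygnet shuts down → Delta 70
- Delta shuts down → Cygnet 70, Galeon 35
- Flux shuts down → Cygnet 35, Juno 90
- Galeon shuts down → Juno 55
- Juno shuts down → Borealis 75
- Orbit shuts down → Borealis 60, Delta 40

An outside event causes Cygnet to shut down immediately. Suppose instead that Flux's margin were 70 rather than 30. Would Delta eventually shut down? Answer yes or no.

With Flux's margin at 70:
Round 1 — Cygnet shuts down (initial).
  Delta: +70 → 70 ≥ 60
Round 2 — Delta shuts down.
  Galeon: +35 → 35 < 80
No further shutdowns.

yes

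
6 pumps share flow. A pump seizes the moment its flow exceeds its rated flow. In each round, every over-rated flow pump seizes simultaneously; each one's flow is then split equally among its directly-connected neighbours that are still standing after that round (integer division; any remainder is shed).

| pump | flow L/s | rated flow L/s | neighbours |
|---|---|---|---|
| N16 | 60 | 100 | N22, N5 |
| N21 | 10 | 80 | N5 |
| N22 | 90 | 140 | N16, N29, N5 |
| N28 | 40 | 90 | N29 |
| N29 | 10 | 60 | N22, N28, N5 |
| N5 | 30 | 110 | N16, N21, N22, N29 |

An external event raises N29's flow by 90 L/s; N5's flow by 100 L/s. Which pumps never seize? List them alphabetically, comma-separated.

Round 1 — N29 at 100 > 60; N5 at 130 > 110. N29, N5 seize.
  N29 sheds 100 L/s to N22, N28: 50 each.
    N22: 90+50 = 140 ≤ 140
    N28: 40+50 = 90 ≤ 90
  N5 sheds 130 L/s to N16, N21, N22: 43 each (1 lost).
    N16: 60+43 = 103 > 100
    N21: 10+43 = 53 ≤ 80
    N22: 140+43 = 183 > 140
Round 2 — N16, N22 seize.
  N16 sheds 103 L/s: no online neighbours, lost.
  N22 sheds 183 L/s: no online neighbours, lost.
No further seizures.

N21, N28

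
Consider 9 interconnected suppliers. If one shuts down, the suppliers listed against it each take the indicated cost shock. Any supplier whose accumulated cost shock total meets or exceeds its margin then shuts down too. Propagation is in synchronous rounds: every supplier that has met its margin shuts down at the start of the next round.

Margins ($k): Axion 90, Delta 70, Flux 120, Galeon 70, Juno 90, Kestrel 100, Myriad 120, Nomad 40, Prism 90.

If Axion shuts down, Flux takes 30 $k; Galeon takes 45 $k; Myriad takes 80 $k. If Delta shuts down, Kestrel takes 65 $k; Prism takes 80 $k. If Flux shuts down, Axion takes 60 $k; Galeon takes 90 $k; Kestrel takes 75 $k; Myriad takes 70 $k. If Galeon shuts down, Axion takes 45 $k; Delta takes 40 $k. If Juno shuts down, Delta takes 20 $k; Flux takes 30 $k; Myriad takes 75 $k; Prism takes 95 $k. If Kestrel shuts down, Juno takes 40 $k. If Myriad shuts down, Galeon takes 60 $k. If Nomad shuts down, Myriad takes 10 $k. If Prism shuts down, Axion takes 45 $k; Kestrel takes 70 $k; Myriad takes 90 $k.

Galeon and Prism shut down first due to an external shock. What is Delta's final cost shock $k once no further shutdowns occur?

Round 1 — Galeon, Prism shut down (initial).
  Axion: +45+45 → 90 ≥ 90
  Delta: +40 → 40 < 70
  Kestrel: +70 → 70 < 100
  Myriad: +90 → 90 < 120
Round 2 — Axion shuts down.
  Flux: +30 → 30 < 120
  Myriad: +80 → 170 ≥ 120
Round 3 — Myriad shuts down.
No further shutdowns.

40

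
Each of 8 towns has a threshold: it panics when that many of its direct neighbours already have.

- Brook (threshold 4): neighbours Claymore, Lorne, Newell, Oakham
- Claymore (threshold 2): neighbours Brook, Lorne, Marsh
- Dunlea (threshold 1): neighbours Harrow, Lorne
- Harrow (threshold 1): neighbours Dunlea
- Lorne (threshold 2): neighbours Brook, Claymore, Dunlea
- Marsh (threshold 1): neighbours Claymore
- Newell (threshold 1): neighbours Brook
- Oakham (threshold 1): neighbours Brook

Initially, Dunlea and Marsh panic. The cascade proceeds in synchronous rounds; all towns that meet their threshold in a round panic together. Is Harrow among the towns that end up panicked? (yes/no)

yes

Round 1 — Dunlea, Marsh panic (initial).
Round 2 — checking thresholds:
  Claymore: 1 of 3 neighbours < 2, holds.
  Harrow: 1 of 1 neighbours ≥ 1, panics.
  Lorne: 1 of 3 neighbours < 2, holds.
Round 3 — no new panics; cascade stops.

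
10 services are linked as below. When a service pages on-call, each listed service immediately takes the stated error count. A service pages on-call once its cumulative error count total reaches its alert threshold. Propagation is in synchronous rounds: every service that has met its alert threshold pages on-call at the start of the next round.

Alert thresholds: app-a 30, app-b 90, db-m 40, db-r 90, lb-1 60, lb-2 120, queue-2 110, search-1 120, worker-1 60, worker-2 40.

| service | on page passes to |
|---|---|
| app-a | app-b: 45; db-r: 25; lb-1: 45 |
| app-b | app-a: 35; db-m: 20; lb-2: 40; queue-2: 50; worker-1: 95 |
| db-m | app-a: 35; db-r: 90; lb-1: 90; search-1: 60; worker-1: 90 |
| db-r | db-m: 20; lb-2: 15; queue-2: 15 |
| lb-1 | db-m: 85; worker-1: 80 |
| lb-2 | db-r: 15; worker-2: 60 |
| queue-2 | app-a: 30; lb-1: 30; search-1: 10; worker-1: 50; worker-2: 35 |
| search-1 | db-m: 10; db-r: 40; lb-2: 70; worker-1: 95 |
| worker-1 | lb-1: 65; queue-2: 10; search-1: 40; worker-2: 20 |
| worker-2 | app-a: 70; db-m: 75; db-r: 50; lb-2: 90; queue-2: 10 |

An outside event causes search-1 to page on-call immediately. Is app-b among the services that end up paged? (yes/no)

Round 1 — search-1 pages on-call (initial).
  db-m: +10 → 10 < 40
  db-r: +40 → 40 < 90
  lb-2: +70 → 70 < 120
  worker-1: +95 → 95 ≥ 60
Round 2 — worker-1 pages on-call.
  lb-1: +65 → 65 ≥ 60
  queue-2: +10 → 10 < 110
  worker-2: +20 → 20 < 40
Round 3 — lb-1 pages on-call.
  db-m: +85 → 95 ≥ 40
Round 4 — db-m pages on-call.
  app-a: +35 → 35 ≥ 30
  db-r: +90 → 130 ≥ 90
Round 5 — app-a, db-r page on-call.
  app-b: +45 → 45 < 90
  lb-2: +15 → 85 < 120
  queue-2: +15 → 25 < 110
No further pages.

no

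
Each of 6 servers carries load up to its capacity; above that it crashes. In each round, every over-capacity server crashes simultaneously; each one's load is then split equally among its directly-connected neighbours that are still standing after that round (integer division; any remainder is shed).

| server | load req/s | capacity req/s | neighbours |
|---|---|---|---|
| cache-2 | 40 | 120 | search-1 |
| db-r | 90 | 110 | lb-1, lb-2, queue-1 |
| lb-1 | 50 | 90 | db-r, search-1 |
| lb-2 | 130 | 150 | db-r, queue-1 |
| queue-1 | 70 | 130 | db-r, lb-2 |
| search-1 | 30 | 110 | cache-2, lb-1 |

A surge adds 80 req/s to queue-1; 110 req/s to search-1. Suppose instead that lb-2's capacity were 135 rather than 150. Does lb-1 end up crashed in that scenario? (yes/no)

With lb-2's capacity at 135:
Round 1 — queue-1 at 150 > 130; search-1 at 140 > 110. queue-1, search-1 crash.
  queue-1 sheds 150 req/s to db-r, lb-2: 75 each.
    db-r: 90+75 = 165 > 110
    lb-2: 130+75 = 205 > 135
  search-1 sheds 140 req/s to cache-2, lb-1: 70 each.
    cache-2: 40+70 = 110 ≤ 120
    lb-1: 50+70 = 120 > 90
Round 2 — db-r, lb-1, lb-2 crash.
  db-r sheds 165 req/s: no online neighbours, lost.
  lb-1 sheds 120 req/s: no online neighbours, lost.
  lb-2 sheds 205 req/s: no online neighbours, lost.
No further crashes.

yes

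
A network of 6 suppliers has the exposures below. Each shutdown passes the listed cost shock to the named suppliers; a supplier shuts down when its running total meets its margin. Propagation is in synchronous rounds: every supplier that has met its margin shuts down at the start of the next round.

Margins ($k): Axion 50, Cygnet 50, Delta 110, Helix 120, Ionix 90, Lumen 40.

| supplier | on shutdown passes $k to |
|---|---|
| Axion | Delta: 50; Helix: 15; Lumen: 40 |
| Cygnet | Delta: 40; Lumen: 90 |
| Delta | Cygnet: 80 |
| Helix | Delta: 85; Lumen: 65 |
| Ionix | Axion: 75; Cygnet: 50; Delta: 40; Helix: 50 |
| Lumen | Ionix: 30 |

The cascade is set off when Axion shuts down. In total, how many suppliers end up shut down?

Round 1 — Axion shuts down (initial).
  Delta: +50 → 50 < 110
  Helix: +15 → 15 < 120
  Lumen: +40 → 40 ≥ 40
Round 2 — Lumen shuts down.
  Ionix: +30 → 30 < 90
No further shutdowns.

2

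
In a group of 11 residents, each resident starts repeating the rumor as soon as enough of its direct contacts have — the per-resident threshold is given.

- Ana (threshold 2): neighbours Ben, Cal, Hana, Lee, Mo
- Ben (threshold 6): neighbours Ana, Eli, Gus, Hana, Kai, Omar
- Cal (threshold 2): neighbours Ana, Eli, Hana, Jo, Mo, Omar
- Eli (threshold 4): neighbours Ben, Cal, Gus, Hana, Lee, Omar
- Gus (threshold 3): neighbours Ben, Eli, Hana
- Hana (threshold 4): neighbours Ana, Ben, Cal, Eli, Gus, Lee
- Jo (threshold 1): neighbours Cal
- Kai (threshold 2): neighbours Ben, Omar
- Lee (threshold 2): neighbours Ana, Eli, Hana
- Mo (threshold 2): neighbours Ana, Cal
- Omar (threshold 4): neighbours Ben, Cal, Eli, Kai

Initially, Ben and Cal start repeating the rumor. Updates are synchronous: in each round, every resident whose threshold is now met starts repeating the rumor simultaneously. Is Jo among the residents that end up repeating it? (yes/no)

Round 1 — Ben, Cal start repeating the rumor (initial).
Round 2 — checking thresholds:
  Ana: 2 of 5 neighbours ≥ 2, starts repeating the rumor.
  Eli: 2 of 6 neighbours < 4, holds.
  Gus: 1 of 3 neighbours < 3, holds.
  Hana: 2 of 6 neighbours < 4, holds.
  Jo: 1 of 1 neighbours ≥ 1, starts repeating the rumor.
  Kai: 1 of 2 neighbours < 2, holds.
  Mo: 1 of 2 neighbours < 2, holds.
  Omar: 2 of 4 neighbours < 4, holds.
Round 3 — checking thresholds:
  Eli: 2 of 6 neighbours < 4, holds.
  Gus: 1 of 3 neighbours < 3, holds.
  Hana: 3 of 6 neighbours < 4, holds.
  Kai: 1 of 2 neighbours < 2, holds.
  Lee: 1 of 3 neighbours < 2, holds.
  Mo: 2 of 2 neighbours ≥ 2, starts repeating the rumor.
  Omar: 2 of 4 neighbours < 4, holds.
Round 4 — no new spreads; cascade stops.

yes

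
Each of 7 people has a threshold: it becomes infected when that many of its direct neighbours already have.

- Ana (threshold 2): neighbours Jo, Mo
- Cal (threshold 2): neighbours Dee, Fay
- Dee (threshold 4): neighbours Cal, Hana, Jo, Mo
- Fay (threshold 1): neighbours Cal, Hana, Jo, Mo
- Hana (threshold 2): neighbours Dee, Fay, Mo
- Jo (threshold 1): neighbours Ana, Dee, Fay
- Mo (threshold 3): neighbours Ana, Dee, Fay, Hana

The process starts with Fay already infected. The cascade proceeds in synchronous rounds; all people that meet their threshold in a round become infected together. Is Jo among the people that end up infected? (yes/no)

yes

Round 1 — Fay becomes infected (initial).
Round 2 — checking thresholds:
  Cal: 1 of 2 neighbours < 2, below threshold.
  Hana: 1 of 3 neighbours < 2, below threshold.
  Jo: 1 of 3 neighbours ≥ 1, becomes infected.
  Mo: 1 of 4 neighbours < 3, below threshold.
Round 3 — no new infections; cascade stops.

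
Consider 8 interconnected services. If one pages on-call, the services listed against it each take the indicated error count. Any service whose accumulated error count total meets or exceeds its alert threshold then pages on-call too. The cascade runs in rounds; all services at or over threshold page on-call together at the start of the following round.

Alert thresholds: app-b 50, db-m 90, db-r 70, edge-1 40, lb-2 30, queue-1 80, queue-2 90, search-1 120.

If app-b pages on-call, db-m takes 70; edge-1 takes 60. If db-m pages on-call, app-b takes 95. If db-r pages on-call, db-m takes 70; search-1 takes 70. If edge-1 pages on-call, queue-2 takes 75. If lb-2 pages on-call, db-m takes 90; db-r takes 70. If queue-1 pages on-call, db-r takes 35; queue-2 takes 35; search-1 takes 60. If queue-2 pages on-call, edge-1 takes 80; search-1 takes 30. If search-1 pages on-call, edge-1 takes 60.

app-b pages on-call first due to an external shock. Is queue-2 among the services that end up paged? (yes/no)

no

Round 1 — app-b pages on-call (initial).
  db-m: +70 → 70 < 90
  edge-1: +60 → 60 ≥ 40
Round 2 — edge-1 pages on-call.
  queue-2: +75 → 75 < 90
No further pages.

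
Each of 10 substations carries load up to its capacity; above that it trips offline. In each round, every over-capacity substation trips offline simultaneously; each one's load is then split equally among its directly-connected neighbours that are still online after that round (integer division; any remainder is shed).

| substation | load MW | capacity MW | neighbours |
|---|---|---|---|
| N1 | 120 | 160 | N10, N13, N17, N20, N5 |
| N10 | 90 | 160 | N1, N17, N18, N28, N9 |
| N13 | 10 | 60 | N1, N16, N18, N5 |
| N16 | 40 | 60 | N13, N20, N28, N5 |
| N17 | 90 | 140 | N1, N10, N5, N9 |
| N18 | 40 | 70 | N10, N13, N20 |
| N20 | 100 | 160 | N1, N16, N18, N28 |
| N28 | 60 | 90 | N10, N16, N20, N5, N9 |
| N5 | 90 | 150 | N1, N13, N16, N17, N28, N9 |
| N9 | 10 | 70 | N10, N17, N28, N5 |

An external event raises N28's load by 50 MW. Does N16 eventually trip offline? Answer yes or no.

yes

Round 1 — N28 at 110 > 90. N28 trips offline.
  N28 sheds 110 MW to N10, N16, N20, N5, N9: 22 each.
    N10: 90+22 = 112 ≤ 160
    N16: 40+22 = 62 > 60
    N20: 100+22 = 122 ≤ 160
    N5: 90+22 = 112 ≤ 150
    N9: 10+22 = 32 ≤ 70
Round 2 — N16 trips offline.
  N16 sheds 62 MW to N13, N20, N5: 20 each (2 lost).
    N13: 10+20 = 30 ≤ 60
    N20: 122+20 = 142 ≤ 160
    N5: 112+20 = 132 ≤ 150
No further trips.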